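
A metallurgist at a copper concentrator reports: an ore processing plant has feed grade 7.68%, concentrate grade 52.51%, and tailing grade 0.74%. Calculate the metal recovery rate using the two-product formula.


Using the two-product formula:
R = 100 * c * (f - t) / (f * (c - t))
Numerator = 100 * 52.51 * (7.68 - 0.74)
= 100 * 52.51 * 6.94
= 36441.94
Denominator = 7.68 * (52.51 - 0.74)
= 7.68 * 51.77
= 397.5936
R = 36441.94 / 397.5936
= 91.6563%

91.6563%


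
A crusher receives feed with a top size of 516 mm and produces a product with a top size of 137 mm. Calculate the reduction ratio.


3.7664

Reduction ratio = feed size / product size
= 516 / 137
= 3.7664


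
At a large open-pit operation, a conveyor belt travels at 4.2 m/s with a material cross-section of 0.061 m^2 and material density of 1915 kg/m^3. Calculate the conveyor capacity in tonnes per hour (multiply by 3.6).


Volumetric flow = speed * area
= 4.2 * 0.061 = 0.2562 m^3/s
Mass flow = volumetric * density
= 0.2562 * 1915 = 490.623 kg/s
Convert to t/h: multiply by 3.6
Capacity = 490.623 * 3.6
= 1766.2428 t/h

1766.2428 t/h


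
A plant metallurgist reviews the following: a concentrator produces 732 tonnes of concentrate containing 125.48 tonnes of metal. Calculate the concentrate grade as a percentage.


Grade = (metal in concentrate / concentrate mass) * 100
= (125.48 / 732) * 100
= 0.171420765 * 100
= 17.1421%

17.1421%


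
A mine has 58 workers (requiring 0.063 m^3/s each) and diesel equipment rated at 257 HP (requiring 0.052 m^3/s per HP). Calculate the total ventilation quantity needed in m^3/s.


17.018 m^3/s

Airflow for workers:
Q_people = 58 * 0.063 = 3.654 m^3/s
Airflow for diesel equipment:
Q_diesel = 257 * 0.052 = 13.364 m^3/s
Total ventilation:
Q_total = 3.654 + 13.364
= 17.018 m^3/s


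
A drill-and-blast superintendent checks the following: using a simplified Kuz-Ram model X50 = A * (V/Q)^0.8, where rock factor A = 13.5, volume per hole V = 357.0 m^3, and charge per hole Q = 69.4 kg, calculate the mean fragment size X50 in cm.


50.0473 cm

Compute V/Q:
V/Q = 357.0 / 69.4 = 5.144092219
Raise to the power 0.8:
(V/Q)^0.8 = 5.144092219^0.8 = 3.707208366
Multiply by A:
X50 = 13.5 * 3.707208366
= 50.0473 cm


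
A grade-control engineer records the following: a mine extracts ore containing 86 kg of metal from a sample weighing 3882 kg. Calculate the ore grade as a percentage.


2.2154%

Ore grade = (metal mass / ore mass) * 100
= (86 / 3882) * 100
= 0.02215352911 * 100
= 2.2154%


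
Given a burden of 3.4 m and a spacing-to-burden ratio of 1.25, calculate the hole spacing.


Spacing = burden * ratio
= 3.4 * 1.25
= 4.25 m

4.25 m


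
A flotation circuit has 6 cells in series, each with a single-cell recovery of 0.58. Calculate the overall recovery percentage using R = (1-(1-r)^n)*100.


Complement of single-cell recovery:
1 - r = 1 - 0.58 = 0.42
Raise to power n:
(1 - r)^6 = 0.42^6 = 0.005489031744
Overall recovery:
R = (1 - 0.005489031744) * 100
= 99.4511%

99.4511%


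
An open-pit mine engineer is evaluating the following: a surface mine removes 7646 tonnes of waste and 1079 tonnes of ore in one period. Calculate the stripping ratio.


7.0862

Stripping ratio = waste tonnage / ore tonnage
= 7646 / 1079
= 7.0862


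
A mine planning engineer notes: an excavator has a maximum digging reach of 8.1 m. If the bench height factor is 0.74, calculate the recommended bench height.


5.994 m

Bench height = reach * factor
= 8.1 * 0.74
= 5.994 m


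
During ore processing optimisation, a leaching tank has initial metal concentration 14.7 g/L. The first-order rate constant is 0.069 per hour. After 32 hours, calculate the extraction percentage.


89.008%

Compute the exponent:
-k * t = -0.069 * 32 = -2.208
Remaining concentration:
C = 14.7 * exp(-2.208)
= 14.7 * 0.1099202694
= 1.61582796 g/L
Extracted = 14.7 - 1.61582796 = 13.08417204 g/L
Extraction % = 13.08417204 / 14.7 * 100
= 89.008%


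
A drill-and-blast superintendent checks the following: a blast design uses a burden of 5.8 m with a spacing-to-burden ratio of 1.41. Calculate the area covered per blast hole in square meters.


47.4324 m^2

First, find the spacing:
Spacing = burden * ratio = 5.8 * 1.41
= 8.178 m
Then, calculate the area:
Area = burden * spacing = 5.8 * 8.178
= 47.4324 m^2


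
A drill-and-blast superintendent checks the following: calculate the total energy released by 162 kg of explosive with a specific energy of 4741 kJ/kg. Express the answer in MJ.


768.042 MJ

Energy = mass * specific_energy / 1000
= 162 * 4741 / 1000
= 768042 / 1000
= 768.042 MJ


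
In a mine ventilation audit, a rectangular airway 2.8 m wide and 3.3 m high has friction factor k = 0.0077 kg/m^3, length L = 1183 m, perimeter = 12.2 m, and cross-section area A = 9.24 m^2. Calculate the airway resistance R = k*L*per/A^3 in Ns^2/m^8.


0.1409 Ns^2/m^8

Compute the numerator:
k * L * per = 0.0077 * 1183 * 12.2
= 111.13102
Compute the denominator:
A^3 = 9.24^3 = 788.889024
Resistance:
R = 111.13102 / 788.889024
= 0.1409 Ns^2/m^8


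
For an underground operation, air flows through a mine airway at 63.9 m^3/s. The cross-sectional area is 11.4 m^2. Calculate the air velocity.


5.6053 m/s

Velocity = flow rate / cross-sectional area
= 63.9 / 11.4
= 5.6053 m/s


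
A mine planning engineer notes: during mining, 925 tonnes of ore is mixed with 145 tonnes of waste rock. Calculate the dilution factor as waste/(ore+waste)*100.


Total material = ore + waste
= 925 + 145 = 1070 tonnes
Dilution = waste / total * 100
= 145 / 1070 * 100
= 0.1355140187 * 100
= 13.5514%

13.5514%


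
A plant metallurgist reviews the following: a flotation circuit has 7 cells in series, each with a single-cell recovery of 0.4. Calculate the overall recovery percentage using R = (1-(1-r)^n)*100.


97.2006%

Complement of single-cell recovery:
1 - r = 1 - 0.4 = 0.6
Raise to power n:
(1 - r)^7 = 0.6^7 = 0.0279936
Overall recovery:
R = (1 - 0.0279936) * 100
= 97.2006%


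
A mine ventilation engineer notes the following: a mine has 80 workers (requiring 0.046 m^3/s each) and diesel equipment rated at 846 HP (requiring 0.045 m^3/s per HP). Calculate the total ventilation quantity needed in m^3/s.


Airflow for workers:
Q_people = 80 * 0.046 = 3.68 m^3/s
Airflow for diesel equipment:
Q_diesel = 846 * 0.045 = 38.07 m^3/s
Total ventilation:
Q_total = 3.68 + 38.07
= 41.75 m^3/s

41.75 m^3/s


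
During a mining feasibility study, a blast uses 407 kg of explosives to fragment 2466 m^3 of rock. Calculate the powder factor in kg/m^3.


0.165 kg/m^3

Powder factor = explosive mass / rock volume
= 407 / 2466
= 0.165 kg/m^3


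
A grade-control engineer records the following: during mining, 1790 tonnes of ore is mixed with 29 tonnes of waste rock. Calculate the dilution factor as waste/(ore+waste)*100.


1.5943%

Total material = ore + waste
= 1790 + 29 = 1819 tonnes
Dilution = waste / total * 100
= 29 / 1819 * 100
= 0.01594282573 * 100
= 1.5943%


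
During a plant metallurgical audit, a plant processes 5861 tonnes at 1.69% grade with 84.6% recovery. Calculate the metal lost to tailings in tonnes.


15.2538 tonnes

Total metal in feed:
= 5861 * 1.69 / 100 = 99.0509 tonnes
Metal recovered:
= 99.0509 * 84.6 / 100 = 83.7970614 tonnes
Metal lost to tailings:
= 99.0509 - 83.7970614
= 15.2538 tonnes


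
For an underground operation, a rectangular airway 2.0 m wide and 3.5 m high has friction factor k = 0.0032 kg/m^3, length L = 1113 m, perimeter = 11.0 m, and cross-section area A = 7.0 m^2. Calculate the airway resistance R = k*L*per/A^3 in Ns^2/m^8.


0.1142 Ns^2/m^8

Compute the numerator:
k * L * per = 0.0032 * 1113 * 11.0
= 39.1776
Compute the denominator:
A^3 = 7.0^3 = 343
Resistance:
R = 39.1776 / 343
= 0.1142 Ns^2/m^8


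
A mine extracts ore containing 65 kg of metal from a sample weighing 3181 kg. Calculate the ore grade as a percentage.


2.0434%

Ore grade = (metal mass / ore mass) * 100
= (65 / 3181) * 100
= 0.02043382584 * 100
= 2.0434%


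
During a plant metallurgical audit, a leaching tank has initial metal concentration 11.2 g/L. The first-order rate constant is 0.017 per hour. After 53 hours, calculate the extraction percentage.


59.3837%

Compute the exponent:
-k * t = -0.017 * 53 = -0.901
Remaining concentration:
C = 11.2 * exp(-0.901)
= 11.2 * 0.4061632933
= 4.549028885 g/L
Extracted = 11.2 - 4.549028885 = 6.650971115 g/L
Extraction % = 6.650971115 / 11.2 * 100
= 59.3837%


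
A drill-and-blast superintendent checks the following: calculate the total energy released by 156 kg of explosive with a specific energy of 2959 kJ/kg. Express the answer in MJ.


461.604 MJ

Energy = mass * specific_energy / 1000
= 156 * 2959 / 1000
= 461604 / 1000
= 461.604 MJ


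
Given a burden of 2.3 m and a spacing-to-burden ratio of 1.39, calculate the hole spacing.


3.197 m

Spacing = burden * ratio
= 2.3 * 1.39
= 3.197 m


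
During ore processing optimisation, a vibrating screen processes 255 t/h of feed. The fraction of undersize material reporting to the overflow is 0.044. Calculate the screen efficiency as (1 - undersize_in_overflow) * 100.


Screen efficiency = (1 - fraction of undersize in overflow) * 100
= (1 - 0.044) * 100
= 0.956 * 100
= 95.6%

95.6%


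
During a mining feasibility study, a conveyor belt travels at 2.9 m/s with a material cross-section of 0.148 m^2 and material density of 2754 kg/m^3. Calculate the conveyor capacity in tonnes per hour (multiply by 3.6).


4255.2605 t/h

Volumetric flow = speed * area
= 2.9 * 0.148 = 0.4292 m^3/s
Mass flow = volumetric * density
= 0.4292 * 2754 = 1182.0168 kg/s
Convert to t/h: multiply by 3.6
Capacity = 1182.0168 * 3.6
= 4255.2605 t/h


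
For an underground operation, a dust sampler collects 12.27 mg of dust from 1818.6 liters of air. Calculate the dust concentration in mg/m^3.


6.7469 mg/m^3

Convert liters to m^3: 1 m^3 = 1000 L
Concentration = mass / volume * 1000
= 12.27 / 1818.6 * 1000
= 0.006746948202 * 1000
= 6.7469 mg/m^3


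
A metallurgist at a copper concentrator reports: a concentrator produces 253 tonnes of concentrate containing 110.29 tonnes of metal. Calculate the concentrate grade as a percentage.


43.5929%

Grade = (metal in concentrate / concentrate mass) * 100
= (110.29 / 253) * 100
= 0.4359288538 * 100
= 43.5929%


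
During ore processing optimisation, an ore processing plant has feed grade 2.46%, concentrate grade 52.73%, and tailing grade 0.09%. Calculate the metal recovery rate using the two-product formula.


96.5062%

Using the two-product formula:
R = 100 * c * (f - t) / (f * (c - t))
Numerator = 100 * 52.73 * (2.46 - 0.09)
= 100 * 52.73 * 2.37
= 12497.01
Denominator = 2.46 * (52.73 - 0.09)
= 2.46 * 52.64
= 129.4944
R = 12497.01 / 129.4944
= 96.5062%


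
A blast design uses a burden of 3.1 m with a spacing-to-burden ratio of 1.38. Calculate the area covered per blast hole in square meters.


13.2618 m^2

First, find the spacing:
Spacing = burden * ratio = 3.1 * 1.38
= 4.278 m
Then, calculate the area:
Area = burden * spacing = 3.1 * 4.278
= 13.2618 m^2


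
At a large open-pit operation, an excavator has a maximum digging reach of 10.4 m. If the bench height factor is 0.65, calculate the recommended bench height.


Bench height = reach * factor
= 10.4 * 0.65
= 6.76 m

6.76 m


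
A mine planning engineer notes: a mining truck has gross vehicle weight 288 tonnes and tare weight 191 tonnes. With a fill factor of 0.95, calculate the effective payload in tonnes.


Maximum payload = gross - tare
= 288 - 191 = 97 tonnes
Effective payload = max payload * fill factor
= 97 * 0.95
= 92.15 tonnes

92.15 tonnes


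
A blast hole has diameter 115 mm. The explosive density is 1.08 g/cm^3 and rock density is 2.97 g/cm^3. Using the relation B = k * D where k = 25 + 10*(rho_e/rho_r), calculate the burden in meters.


3.2932 m

First, compute k:
rho_e / rho_r = 1.08 / 2.97 = 0.3636363636
k = 25 + 10 * 0.3636363636 = 28.63636364
Then, compute burden:
B = k * D / 1000 = 28.63636364 * 115 / 1000
= 3293.181818 / 1000
= 3.2932 m


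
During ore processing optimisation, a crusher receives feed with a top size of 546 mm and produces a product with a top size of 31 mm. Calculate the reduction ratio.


Reduction ratio = feed size / product size
= 546 / 31
= 17.6129

17.6129


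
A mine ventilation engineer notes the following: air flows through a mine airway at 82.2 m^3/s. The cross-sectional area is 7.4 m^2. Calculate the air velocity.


11.1081 m/s

Velocity = flow rate / cross-sectional area
= 82.2 / 7.4
= 11.1081 m/s


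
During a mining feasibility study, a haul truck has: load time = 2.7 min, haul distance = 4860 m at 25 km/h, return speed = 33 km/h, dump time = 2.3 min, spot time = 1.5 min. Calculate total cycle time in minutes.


27.0004 min

Convert haul speed to m/min: 25 * 1000/60 = 416.6666667 m/min
Haul time = 4860 / 416.6666667 = 11.664 min
Convert return speed to m/min: 33 * 1000/60 = 550 m/min
Return time = 4860 / 550 = 8.836363636 min
Total cycle time:
= 2.7 + 11.664 + 2.3 + 8.836363636 + 1.5
= 27.0004 min


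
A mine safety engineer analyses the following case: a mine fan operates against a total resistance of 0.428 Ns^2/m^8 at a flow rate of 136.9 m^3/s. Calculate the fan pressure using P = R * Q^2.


Compute Q^2:
Q^2 = 136.9^2 = 18741.61
Compute pressure:
P = R * Q^2 = 0.428 * 18741.61
= 8021.4091 Pa

8021.4091 Pa


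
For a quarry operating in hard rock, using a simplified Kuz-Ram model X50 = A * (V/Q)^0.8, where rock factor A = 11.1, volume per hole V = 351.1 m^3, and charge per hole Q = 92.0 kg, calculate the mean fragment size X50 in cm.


32.4069 cm

Compute V/Q:
V/Q = 351.1 / 92.0 = 3.816304348
Raise to the power 0.8:
(V/Q)^0.8 = 3.816304348^0.8 = 2.919539811
Multiply by A:
X50 = 11.1 * 2.919539811
= 32.4069 cm


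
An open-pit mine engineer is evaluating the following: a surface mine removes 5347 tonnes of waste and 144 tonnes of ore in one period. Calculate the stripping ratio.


Stripping ratio = waste tonnage / ore tonnage
= 5347 / 144
= 37.1319

37.1319


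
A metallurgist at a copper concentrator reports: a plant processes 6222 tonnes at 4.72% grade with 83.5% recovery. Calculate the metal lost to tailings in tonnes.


Total metal in feed:
= 6222 * 4.72 / 100 = 293.6784 tonnes
Metal recovered:
= 293.6784 * 83.5 / 100 = 245.221464 tonnes
Metal lost to tailings:
= 293.6784 - 245.221464
= 48.4569 tonnes

48.4569 tonnes


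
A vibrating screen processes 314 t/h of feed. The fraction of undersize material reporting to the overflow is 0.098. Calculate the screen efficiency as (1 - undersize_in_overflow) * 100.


90.2%

Screen efficiency = (1 - fraction of undersize in overflow) * 100
= (1 - 0.098) * 100
= 0.902 * 100
= 90.2%


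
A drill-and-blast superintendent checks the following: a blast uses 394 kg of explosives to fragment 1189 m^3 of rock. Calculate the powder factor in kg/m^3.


Powder factor = explosive mass / rock volume
= 394 / 1189
= 0.3314 kg/m^3

0.3314 kg/m^3


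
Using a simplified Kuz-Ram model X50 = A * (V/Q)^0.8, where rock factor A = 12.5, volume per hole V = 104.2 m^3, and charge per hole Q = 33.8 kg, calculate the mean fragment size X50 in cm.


Compute V/Q:
V/Q = 104.2 / 33.8 = 3.082840237
Raise to the power 0.8:
(V/Q)^0.8 = 3.082840237^0.8 = 2.461278823
Multiply by A:
X50 = 12.5 * 2.461278823
= 30.766 cm

30.766 cm


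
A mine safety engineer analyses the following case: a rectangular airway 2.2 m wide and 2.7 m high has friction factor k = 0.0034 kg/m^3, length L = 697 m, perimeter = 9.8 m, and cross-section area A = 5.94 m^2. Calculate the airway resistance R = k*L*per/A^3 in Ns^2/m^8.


0.1108 Ns^2/m^8

Compute the numerator:
k * L * per = 0.0034 * 697 * 9.8
= 23.22404
Compute the denominator:
A^3 = 5.94^3 = 209.584584
Resistance:
R = 23.22404 / 209.584584
= 0.1108 Ns^2/m^8


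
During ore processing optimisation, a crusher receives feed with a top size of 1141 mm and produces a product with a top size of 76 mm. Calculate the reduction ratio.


15.0132

Reduction ratio = feed size / product size
= 1141 / 76
= 15.0132


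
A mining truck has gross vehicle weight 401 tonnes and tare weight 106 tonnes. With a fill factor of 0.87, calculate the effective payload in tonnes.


Maximum payload = gross - tare
= 401 - 106 = 295 tonnes
Effective payload = max payload * fill factor
= 295 * 0.87
= 256.65 tonnes

256.65 tonnes


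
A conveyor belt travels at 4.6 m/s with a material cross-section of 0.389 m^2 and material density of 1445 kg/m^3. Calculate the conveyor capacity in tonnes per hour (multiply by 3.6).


9308.4588 t/h

Volumetric flow = speed * area
= 4.6 * 0.389 = 1.7894 m^3/s
Mass flow = volumetric * density
= 1.7894 * 1445 = 2585.683 kg/s
Convert to t/h: multiply by 3.6
Capacity = 2585.683 * 3.6
= 9308.4588 t/h


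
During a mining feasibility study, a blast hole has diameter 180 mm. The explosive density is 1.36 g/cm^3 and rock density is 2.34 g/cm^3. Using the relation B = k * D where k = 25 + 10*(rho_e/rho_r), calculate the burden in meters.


5.5462 m

First, compute k:
rho_e / rho_r = 1.36 / 2.34 = 0.5811965812
k = 25 + 10 * 0.5811965812 = 30.81196581
Then, compute burden:
B = k * D / 1000 = 30.81196581 * 180 / 1000
= 5546.153846 / 1000
= 5.5462 m


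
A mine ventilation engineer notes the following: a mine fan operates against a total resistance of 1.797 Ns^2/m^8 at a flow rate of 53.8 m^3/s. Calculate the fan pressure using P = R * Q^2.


Compute Q^2:
Q^2 = 53.8^2 = 2894.44
Compute pressure:
P = R * Q^2 = 1.797 * 2894.44
= 5201.3087 Pa

5201.3087 Pa


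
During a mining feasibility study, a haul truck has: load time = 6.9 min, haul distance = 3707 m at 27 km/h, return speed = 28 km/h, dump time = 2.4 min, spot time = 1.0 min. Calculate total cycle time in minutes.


26.4813 min

Convert haul speed to m/min: 27 * 1000/60 = 450 m/min
Haul time = 3707 / 450 = 8.237777778 min
Convert return speed to m/min: 28 * 1000/60 = 466.6666667 m/min
Return time = 3707 / 466.6666667 = 7.943571429 min
Total cycle time:
= 6.9 + 8.237777778 + 2.4 + 7.943571429 + 1.0
= 26.4813 min


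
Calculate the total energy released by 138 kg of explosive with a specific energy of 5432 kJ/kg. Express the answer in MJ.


Energy = mass * specific_energy / 1000
= 138 * 5432 / 1000
= 749616 / 1000
= 749.616 MJ

749.616 MJ


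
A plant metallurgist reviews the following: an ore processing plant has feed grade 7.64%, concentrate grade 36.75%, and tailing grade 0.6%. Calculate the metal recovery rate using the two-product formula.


Using the two-product formula:
R = 100 * c * (f - t) / (f * (c - t))
Numerator = 100 * 36.75 * (7.64 - 0.6)
= 100 * 36.75 * 7.04
= 25872.0
Denominator = 7.64 * (36.75 - 0.6)
= 7.64 * 36.15
= 276.186
R = 25872.0 / 276.186
= 93.676%

93.676%


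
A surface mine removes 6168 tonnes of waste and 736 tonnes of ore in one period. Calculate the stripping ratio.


Stripping ratio = waste tonnage / ore tonnage
= 6168 / 736
= 8.3804

8.3804


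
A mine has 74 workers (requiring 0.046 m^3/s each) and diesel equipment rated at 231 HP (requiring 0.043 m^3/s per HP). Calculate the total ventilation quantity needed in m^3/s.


Airflow for workers:
Q_people = 74 * 0.046 = 3.404 m^3/s
Airflow for diesel equipment:
Q_diesel = 231 * 0.043 = 9.933 m^3/s
Total ventilation:
Q_total = 3.404 + 9.933
= 13.337 m^3/s

13.337 m^3/s


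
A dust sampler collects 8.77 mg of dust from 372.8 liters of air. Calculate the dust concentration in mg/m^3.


23.5247 mg/m^3

Convert liters to m^3: 1 m^3 = 1000 L
Concentration = mass / volume * 1000
= 8.77 / 372.8 * 1000
= 0.02352467811 * 1000
= 23.5247 mg/m^3


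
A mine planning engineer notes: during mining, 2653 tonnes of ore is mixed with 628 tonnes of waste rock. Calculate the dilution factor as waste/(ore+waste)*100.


19.1405%

Total material = ore + waste
= 2653 + 628 = 3281 tonnes
Dilution = waste / total * 100
= 628 / 3281 * 100
= 0.1914050594 * 100
= 19.1405%


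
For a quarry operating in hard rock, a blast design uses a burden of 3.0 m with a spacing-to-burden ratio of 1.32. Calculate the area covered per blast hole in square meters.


First, find the spacing:
Spacing = burden * ratio = 3.0 * 1.32
= 3.96 m
Then, calculate the area:
Area = burden * spacing = 3.0 * 3.96
= 11.88 m^2

11.88 m^2


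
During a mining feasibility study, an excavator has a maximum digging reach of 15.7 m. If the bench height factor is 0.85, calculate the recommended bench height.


13.345 m

Bench height = reach * factor
= 15.7 * 0.85
= 13.345 m


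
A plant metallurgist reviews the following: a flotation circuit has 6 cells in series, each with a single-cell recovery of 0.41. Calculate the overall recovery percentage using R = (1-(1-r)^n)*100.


Complement of single-cell recovery:
1 - r = 1 - 0.41 = 0.59
Raise to power n:
(1 - r)^6 = 0.59^6 = 0.04218053364
Overall recovery:
R = (1 - 0.04218053364) * 100
= 95.7819%

95.7819%


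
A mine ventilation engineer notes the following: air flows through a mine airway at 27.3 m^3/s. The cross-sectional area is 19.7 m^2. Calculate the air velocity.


Velocity = flow rate / cross-sectional area
= 27.3 / 19.7
= 1.3858 m/s

1.3858 m/s


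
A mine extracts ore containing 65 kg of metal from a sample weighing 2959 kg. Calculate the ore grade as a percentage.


Ore grade = (metal mass / ore mass) * 100
= (65 / 2959) * 100
= 0.0219668807 * 100
= 2.1967%

2.1967%


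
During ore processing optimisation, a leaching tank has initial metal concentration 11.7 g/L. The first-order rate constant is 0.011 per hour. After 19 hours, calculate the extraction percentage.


18.8605%

Compute the exponent:
-k * t = -0.011 * 19 = -0.209
Remaining concentration:
C = 11.7 * exp(-0.209)
= 11.7 * 0.8113952356
= 9.493324257 g/L
Extracted = 11.7 - 9.493324257 = 2.206675743 g/L
Extraction % = 2.206675743 / 11.7 * 100
= 18.8605%


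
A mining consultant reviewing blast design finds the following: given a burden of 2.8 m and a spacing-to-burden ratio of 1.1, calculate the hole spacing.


Spacing = burden * ratio
= 2.8 * 1.1
= 3.08 m

3.08 m


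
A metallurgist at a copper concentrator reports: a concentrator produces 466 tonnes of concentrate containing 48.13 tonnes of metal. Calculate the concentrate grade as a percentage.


Grade = (metal in concentrate / concentrate mass) * 100
= (48.13 / 466) * 100
= 0.1032832618 * 100
= 10.3283%

10.3283%


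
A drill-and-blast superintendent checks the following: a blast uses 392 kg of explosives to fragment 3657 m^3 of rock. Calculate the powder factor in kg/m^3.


Powder factor = explosive mass / rock volume
= 392 / 3657
= 0.1072 kg/m^3

0.1072 kg/m^3


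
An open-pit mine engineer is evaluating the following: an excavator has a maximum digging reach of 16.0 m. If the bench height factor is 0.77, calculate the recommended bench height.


12.32 m

Bench height = reach * factor
= 16.0 * 0.77
= 12.32 m


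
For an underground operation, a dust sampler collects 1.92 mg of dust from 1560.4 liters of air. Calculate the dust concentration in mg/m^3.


1.2305 mg/m^3

Convert liters to m^3: 1 m^3 = 1000 L
Concentration = mass / volume * 1000
= 1.92 / 1560.4 * 1000
= 0.00123045373 * 1000
= 1.2305 mg/m^3


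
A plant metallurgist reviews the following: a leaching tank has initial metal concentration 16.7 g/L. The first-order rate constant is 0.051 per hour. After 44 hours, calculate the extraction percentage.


Compute the exponent:
-k * t = -0.051 * 44 = -2.244
Remaining concentration:
C = 16.7 * exp(-2.244)
= 16.7 * 0.1060335209
= 1.770759799 g/L
Extracted = 16.7 - 1.770759799 = 14.9292402 g/L
Extraction % = 14.9292402 / 16.7 * 100
= 89.3966%

89.3966%


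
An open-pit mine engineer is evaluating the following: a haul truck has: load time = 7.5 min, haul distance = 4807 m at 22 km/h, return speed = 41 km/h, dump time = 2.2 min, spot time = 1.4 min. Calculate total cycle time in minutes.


31.2446 min

Convert haul speed to m/min: 22 * 1000/60 = 366.6666667 m/min
Haul time = 4807 / 366.6666667 = 13.11 min
Convert return speed to m/min: 41 * 1000/60 = 683.3333333 m/min
Return time = 4807 / 683.3333333 = 7.034634146 min
Total cycle time:
= 7.5 + 13.11 + 2.2 + 7.034634146 + 1.4
= 31.2446 min


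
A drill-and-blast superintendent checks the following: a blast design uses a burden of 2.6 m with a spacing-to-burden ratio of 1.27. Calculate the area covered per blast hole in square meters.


First, find the spacing:
Spacing = burden * ratio = 2.6 * 1.27
= 3.302 m
Then, calculate the area:
Area = burden * spacing = 2.6 * 3.302
= 8.5852 m^2

8.5852 m^2


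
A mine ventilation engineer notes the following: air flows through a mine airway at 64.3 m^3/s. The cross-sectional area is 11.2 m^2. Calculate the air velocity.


5.7411 m/s

Velocity = flow rate / cross-sectional area
= 64.3 / 11.2
= 5.7411 m/s


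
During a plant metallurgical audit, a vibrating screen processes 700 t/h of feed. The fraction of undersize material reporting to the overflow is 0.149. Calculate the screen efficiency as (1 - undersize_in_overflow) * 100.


85.1%

Screen efficiency = (1 - fraction of undersize in overflow) * 100
= (1 - 0.149) * 100
= 0.851 * 100
= 85.1%


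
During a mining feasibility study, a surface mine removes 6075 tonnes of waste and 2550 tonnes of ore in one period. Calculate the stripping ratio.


Stripping ratio = waste tonnage / ore tonnage
= 6075 / 2550
= 2.3824

2.3824


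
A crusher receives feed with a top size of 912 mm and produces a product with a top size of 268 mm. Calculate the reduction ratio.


3.403

Reduction ratio = feed size / product size
= 912 / 268
= 3.403


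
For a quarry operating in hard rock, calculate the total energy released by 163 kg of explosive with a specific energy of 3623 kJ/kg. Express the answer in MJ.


590.549 MJ

Energy = mass * specific_energy / 1000
= 163 * 3623 / 1000
= 590549 / 1000
= 590.549 MJ


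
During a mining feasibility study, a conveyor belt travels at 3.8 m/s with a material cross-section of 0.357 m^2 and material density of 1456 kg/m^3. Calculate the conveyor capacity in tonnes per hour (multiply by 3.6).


Volumetric flow = speed * area
= 3.8 * 0.357 = 1.3566 m^3/s
Mass flow = volumetric * density
= 1.3566 * 1456 = 1975.2096 kg/s
Convert to t/h: multiply by 3.6
Capacity = 1975.2096 * 3.6
= 7110.7546 t/h

7110.7546 t/h


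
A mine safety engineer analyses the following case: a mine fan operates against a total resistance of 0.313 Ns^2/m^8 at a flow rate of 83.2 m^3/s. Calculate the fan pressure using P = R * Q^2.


Compute Q^2:
Q^2 = 83.2^2 = 6922.24
Compute pressure:
P = R * Q^2 = 0.313 * 6922.24
= 2166.6611 Pa

2166.6611 Pa


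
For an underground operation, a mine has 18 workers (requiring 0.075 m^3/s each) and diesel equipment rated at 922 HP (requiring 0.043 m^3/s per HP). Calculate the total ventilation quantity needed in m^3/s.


40.996 m^3/s

Airflow for workers:
Q_people = 18 * 0.075 = 1.35 m^3/s
Airflow for diesel equipment:
Q_diesel = 922 * 0.043 = 39.646 m^3/s
Total ventilation:
Q_total = 1.35 + 39.646
= 40.996 m^3/s


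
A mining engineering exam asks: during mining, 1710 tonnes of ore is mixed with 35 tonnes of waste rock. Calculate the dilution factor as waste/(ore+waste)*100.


2.0057%

Total material = ore + waste
= 1710 + 35 = 1745 tonnes
Dilution = waste / total * 100
= 35 / 1745 * 100
= 0.02005730659 * 100
= 2.0057%


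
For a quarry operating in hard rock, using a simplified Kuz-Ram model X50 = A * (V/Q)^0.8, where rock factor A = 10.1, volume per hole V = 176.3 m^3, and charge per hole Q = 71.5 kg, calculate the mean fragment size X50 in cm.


Compute V/Q:
V/Q = 176.3 / 71.5 = 2.465734266
Raise to the power 0.8:
(V/Q)^0.8 = 2.465734266^0.8 = 2.058529127
Multiply by A:
X50 = 10.1 * 2.058529127
= 20.7911 cm

20.7911 cm


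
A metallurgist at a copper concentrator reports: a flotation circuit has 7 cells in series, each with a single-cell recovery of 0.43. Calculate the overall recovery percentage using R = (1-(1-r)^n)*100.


Complement of single-cell recovery:
1 - r = 1 - 0.43 = 0.57
Raise to power n:
(1 - r)^7 = 0.57^7 = 0.01954897493
Overall recovery:
R = (1 - 0.01954897493) * 100
= 98.0451%

98.0451%


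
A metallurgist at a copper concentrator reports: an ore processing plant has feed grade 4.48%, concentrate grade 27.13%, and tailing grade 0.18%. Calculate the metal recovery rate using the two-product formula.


Using the two-product formula:
R = 100 * c * (f - t) / (f * (c - t))
Numerator = 100 * 27.13 * (4.48 - 0.18)
= 100 * 27.13 * 4.3
= 11665.9
Denominator = 4.48 * (27.13 - 0.18)
= 4.48 * 26.95
= 120.736
R = 11665.9 / 120.736
= 96.6232%

96.6232%


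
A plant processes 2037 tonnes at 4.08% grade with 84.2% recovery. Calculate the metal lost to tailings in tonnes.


Total metal in feed:
= 2037 * 4.08 / 100 = 83.1096 tonnes
Metal recovered:
= 83.1096 * 84.2 / 100 = 69.9782832 tonnes
Metal lost to tailings:
= 83.1096 - 69.9782832
= 13.1313 tonnes

13.1313 tonnes


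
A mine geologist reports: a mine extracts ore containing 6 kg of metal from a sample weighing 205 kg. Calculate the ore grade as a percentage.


Ore grade = (metal mass / ore mass) * 100
= (6 / 205) * 100
= 0.02926829268 * 100
= 2.9268%

2.9268%


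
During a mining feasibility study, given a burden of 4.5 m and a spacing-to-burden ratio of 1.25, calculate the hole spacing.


Spacing = burden * ratio
= 4.5 * 1.25
= 5.625 m

5.625 m


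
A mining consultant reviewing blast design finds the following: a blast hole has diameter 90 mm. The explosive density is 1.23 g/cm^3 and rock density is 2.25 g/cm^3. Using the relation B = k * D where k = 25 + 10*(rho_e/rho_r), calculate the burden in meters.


2.742 m

First, compute k:
rho_e / rho_r = 1.23 / 2.25 = 0.5466666667
k = 25 + 10 * 0.5466666667 = 30.46666667
Then, compute burden:
B = k * D / 1000 = 30.46666667 * 90 / 1000
= 2742 / 1000
= 2.742 m


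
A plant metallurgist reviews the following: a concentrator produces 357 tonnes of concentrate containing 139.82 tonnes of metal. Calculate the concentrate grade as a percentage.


39.1653%

Grade = (metal in concentrate / concentrate mass) * 100
= (139.82 / 357) * 100
= 0.3916526611 * 100
= 39.1653%


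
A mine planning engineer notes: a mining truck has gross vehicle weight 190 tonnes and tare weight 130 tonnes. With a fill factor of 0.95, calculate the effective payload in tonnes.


57.0 tonnes

Maximum payload = gross - tare
= 190 - 130 = 60 tonnes
Effective payload = max payload * fill factor
= 60 * 0.95
= 57.0 tonnes


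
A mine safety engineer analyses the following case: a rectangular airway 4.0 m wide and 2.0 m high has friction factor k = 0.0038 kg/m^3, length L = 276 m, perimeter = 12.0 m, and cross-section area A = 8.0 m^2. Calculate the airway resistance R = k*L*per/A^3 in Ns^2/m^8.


0.0246 Ns^2/m^8

Compute the numerator:
k * L * per = 0.0038 * 276 * 12.0
= 12.5856
Compute the denominator:
A^3 = 8.0^3 = 512
Resistance:
R = 12.5856 / 512
= 0.0246 Ns^2/m^8


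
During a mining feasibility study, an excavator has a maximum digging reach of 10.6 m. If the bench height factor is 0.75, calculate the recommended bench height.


7.95 m

Bench height = reach * factor
= 10.6 * 0.75
= 7.95 m


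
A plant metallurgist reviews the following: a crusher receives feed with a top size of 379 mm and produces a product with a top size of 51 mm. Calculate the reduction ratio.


Reduction ratio = feed size / product size
= 379 / 51
= 7.4314

7.4314


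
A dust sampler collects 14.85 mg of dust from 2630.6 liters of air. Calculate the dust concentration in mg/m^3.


5.6451 mg/m^3

Convert liters to m^3: 1 m^3 = 1000 L
Concentration = mass / volume * 1000
= 14.85 / 2630.6 * 1000
= 0.005645099977 * 1000
= 5.6451 mg/m^3


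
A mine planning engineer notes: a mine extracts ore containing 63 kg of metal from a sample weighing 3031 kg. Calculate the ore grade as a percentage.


Ore grade = (metal mass / ore mass) * 100
= (63 / 3031) * 100
= 0.0207852194 * 100
= 2.0785%

2.0785%


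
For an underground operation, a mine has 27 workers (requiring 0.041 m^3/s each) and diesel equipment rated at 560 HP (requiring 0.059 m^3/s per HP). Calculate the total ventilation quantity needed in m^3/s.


34.147 m^3/s

Airflow for workers:
Q_people = 27 * 0.041 = 1.107 m^3/s
Airflow for diesel equipment:
Q_diesel = 560 * 0.059 = 33.04 m^3/s
Total ventilation:
Q_total = 1.107 + 33.04
= 34.147 m^3/s


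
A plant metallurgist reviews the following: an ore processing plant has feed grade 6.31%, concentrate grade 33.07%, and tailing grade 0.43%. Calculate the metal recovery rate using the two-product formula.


Using the two-product formula:
R = 100 * c * (f - t) / (f * (c - t))
Numerator = 100 * 33.07 * (6.31 - 0.43)
= 100 * 33.07 * 5.88
= 19445.16
Denominator = 6.31 * (33.07 - 0.43)
= 6.31 * 32.64
= 205.9584
R = 19445.16 / 205.9584
= 94.413%

94.413%


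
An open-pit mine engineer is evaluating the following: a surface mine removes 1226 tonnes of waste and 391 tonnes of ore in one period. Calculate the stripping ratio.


3.1355

Stripping ratio = waste tonnage / ore tonnage
= 1226 / 391
= 3.1355


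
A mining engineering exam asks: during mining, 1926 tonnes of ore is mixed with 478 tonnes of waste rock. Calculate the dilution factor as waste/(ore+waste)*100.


19.8835%

Total material = ore + waste
= 1926 + 478 = 2404 tonnes
Dilution = waste / total * 100
= 478 / 2404 * 100
= 0.1988352745 * 100
= 19.8835%


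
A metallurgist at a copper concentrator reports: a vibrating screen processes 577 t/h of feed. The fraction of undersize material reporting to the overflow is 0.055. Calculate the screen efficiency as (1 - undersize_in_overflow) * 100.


Screen efficiency = (1 - fraction of undersize in overflow) * 100
= (1 - 0.055) * 100
= 0.945 * 100
= 94.5%

94.5%


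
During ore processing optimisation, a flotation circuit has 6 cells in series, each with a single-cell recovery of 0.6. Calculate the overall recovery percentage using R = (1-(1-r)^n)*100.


Complement of single-cell recovery:
1 - r = 1 - 0.6 = 0.4
Raise to power n:
(1 - r)^6 = 0.4^6 = 0.004096
Overall recovery:
R = (1 - 0.004096) * 100
= 99.5904%

99.5904%


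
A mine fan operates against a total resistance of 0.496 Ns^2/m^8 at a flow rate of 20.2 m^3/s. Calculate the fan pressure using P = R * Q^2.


202.3878 Pa

Compute Q^2:
Q^2 = 20.2^2 = 408.04
Compute pressure:
P = R * Q^2 = 0.496 * 408.04
= 202.3878 Pa


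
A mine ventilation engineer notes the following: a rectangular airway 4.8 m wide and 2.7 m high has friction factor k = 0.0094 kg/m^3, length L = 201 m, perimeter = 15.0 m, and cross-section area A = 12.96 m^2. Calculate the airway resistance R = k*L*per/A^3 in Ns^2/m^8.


0.013 Ns^2/m^8

Compute the numerator:
k * L * per = 0.0094 * 201 * 15.0
= 28.341
Compute the denominator:
A^3 = 12.96^3 = 2176.782336
Resistance:
R = 28.341 / 2176.782336
= 0.013 Ns^2/m^8


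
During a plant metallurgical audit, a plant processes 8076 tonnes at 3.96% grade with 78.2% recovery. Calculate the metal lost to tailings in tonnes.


Total metal in feed:
= 8076 * 3.96 / 100 = 319.8096 tonnes
Metal recovered:
= 319.8096 * 78.2 / 100 = 250.0911072 tonnes
Metal lost to tailings:
= 319.8096 - 250.0911072
= 69.7185 tonnes

69.7185 tonnes


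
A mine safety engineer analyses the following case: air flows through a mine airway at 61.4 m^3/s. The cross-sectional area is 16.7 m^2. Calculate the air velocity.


3.6766 m/s

Velocity = flow rate / cross-sectional area
= 61.4 / 16.7
= 3.6766 m/s


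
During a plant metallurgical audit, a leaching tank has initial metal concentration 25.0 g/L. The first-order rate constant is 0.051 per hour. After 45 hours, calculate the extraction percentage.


89.9239%

Compute the exponent:
-k * t = -0.051 * 45 = -2.295
Remaining concentration:
C = 25.0 * exp(-2.295)
= 25.0 * 0.1007613933
= 2.519034832 g/L
Extracted = 25.0 - 2.519034832 = 22.48096517 g/L
Extraction % = 22.48096517 / 25.0 * 100
= 89.9239%


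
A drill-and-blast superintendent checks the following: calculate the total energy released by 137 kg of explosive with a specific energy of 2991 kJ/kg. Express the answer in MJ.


Energy = mass * specific_energy / 1000
= 137 * 2991 / 1000
= 409767 / 1000
= 409.767 MJ

409.767 MJ


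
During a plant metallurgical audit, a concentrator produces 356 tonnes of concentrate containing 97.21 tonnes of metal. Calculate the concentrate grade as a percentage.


27.3062%

Grade = (metal in concentrate / concentrate mass) * 100
= (97.21 / 356) * 100
= 0.2730617978 * 100
= 27.3062%


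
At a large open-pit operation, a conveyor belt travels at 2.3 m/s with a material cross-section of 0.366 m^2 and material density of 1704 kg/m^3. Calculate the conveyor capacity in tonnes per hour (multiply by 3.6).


5163.9379 t/h

Volumetric flow = speed * area
= 2.3 * 0.366 = 0.8418 m^3/s
Mass flow = volumetric * density
= 0.8418 * 1704 = 1434.4272 kg/s
Convert to t/h: multiply by 3.6
Capacity = 1434.4272 * 3.6
= 5163.9379 t/h


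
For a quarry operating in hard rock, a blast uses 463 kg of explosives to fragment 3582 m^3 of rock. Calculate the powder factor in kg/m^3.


0.1293 kg/m^3

Powder factor = explosive mass / rock volume
= 463 / 3582
= 0.1293 kg/m^3


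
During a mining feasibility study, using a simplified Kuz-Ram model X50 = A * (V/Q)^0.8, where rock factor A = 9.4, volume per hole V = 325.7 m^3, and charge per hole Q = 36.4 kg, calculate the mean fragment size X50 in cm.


54.2626 cm

Compute V/Q:
V/Q = 325.7 / 36.4 = 8.947802198
Raise to the power 0.8:
(V/Q)^0.8 = 8.947802198^0.8 = 5.772621731
Multiply by A:
X50 = 9.4 * 5.772621731
= 54.2626 cm


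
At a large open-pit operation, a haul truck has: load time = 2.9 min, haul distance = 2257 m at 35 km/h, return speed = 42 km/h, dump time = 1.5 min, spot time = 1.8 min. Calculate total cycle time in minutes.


13.2934 min

Convert haul speed to m/min: 35 * 1000/60 = 583.3333333 m/min
Haul time = 2257 / 583.3333333 = 3.869142857 min
Convert return speed to m/min: 42 * 1000/60 = 700 m/min
Return time = 2257 / 700 = 3.224285714 min
Total cycle time:
= 2.9 + 3.869142857 + 1.5 + 3.224285714 + 1.8
= 13.2934 min


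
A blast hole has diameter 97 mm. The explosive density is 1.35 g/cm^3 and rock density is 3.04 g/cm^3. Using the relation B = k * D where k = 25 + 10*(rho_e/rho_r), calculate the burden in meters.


2.8558 m

First, compute k:
rho_e / rho_r = 1.35 / 3.04 = 0.4440789474
k = 25 + 10 * 0.4440789474 = 29.44078947
Then, compute burden:
B = k * D / 1000 = 29.44078947 * 97 / 1000
= 2855.756579 / 1000
= 2.8558 m


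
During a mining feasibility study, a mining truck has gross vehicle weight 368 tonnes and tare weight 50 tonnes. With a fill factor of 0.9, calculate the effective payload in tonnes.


286.2 tonnes

Maximum payload = gross - tare
= 368 - 50 = 318 tonnes
Effective payload = max payload * fill factor
= 318 * 0.9
= 286.2 tonnes


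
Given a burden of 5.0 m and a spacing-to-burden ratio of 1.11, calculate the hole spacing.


5.55 m

Spacing = burden * ratio
= 5.0 * 1.11
= 5.55 m


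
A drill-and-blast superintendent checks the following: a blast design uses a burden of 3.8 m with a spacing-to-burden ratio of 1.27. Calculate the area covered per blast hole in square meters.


First, find the spacing:
Spacing = burden * ratio = 3.8 * 1.27
= 4.826 m
Then, calculate the area:
Area = burden * spacing = 3.8 * 4.826
= 18.3388 m^2

18.3388 m^2


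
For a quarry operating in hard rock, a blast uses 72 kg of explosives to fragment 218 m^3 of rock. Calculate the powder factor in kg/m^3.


Powder factor = explosive mass / rock volume
= 72 / 218
= 0.3303 kg/m^3

0.3303 kg/m^3
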